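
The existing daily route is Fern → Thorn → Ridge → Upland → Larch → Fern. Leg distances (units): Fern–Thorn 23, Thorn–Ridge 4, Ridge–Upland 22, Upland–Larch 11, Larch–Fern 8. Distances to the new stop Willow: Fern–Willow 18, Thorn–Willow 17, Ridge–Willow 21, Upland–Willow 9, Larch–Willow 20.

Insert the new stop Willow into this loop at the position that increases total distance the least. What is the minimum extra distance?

Insertion cost between consecutive stops i–j is d(i,Willow) + d(Willow,j) − d(i,j):
  between Fern and Thorn: 18 + 17 − 23 = 12
  between Thorn and Ridge: 17 + 21 − 4 = 34
  between Ridge and Upland: 21 + 9 − 22 = 8
  between Upland and Larch: 9 + 20 − 11 = 18
  between Larch and Fern: 20 + 18 − 8 = 30
Cheapest insertion is between Ridge and Upland, adding 8.
New total = 68 + 8 = 76.

Minimum extra distance: 8, inserting Willow between Ridge and Upland.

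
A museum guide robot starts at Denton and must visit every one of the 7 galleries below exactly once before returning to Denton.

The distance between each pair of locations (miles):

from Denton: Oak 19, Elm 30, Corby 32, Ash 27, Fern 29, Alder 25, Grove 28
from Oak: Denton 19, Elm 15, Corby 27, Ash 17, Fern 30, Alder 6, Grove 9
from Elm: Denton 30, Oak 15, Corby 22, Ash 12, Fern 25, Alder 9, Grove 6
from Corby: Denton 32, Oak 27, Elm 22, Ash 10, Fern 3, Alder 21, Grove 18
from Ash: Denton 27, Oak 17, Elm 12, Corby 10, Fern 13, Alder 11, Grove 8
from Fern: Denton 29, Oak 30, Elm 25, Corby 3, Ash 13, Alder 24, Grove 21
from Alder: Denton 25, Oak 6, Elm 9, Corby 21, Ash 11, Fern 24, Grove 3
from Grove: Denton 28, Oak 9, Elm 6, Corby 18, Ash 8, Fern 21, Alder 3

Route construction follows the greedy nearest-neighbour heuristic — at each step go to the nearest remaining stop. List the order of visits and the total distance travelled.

Nearest-neighbour total = 88 miles; route Denton → Oak → Alder → Grove → Elm → Ash → Corby → Fern → Denton.

Denton → [Oak:19 / Alder:25 / Ash:27 / Grove:28 / Fern:29 / Elm:30 / Corby:32] → Oak (19)
Oak → [Alder:6 / Grove:9 / Elm:15 / Ash:17 / Corby:27 / Fern:30] → Alder (6)
Alder → [Grove:3 / Elm:9 / Ash:11 / Corby:21 / Fern:24] → Grove (3)
Grove → [Elm:6 / Ash:8 / Corby:18 / Fern:21] → Elm (6)
Elm → [Ash:12 / Corby:22 / Fern:25] → Ash (12)
Ash → [Corby:10 / Fern:13] → Corby (10)
Corby → [Fern:3] → Fern (3)
Return Fern→Denton: 29.
Total = 19 + 6 + 3 + 6 + 12 + 10 + 3 + 29 = 88.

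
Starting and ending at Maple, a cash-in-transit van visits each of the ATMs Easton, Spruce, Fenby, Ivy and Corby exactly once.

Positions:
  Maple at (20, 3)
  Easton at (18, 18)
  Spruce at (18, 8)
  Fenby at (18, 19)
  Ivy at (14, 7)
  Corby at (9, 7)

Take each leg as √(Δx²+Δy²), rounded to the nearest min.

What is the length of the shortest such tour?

Minimum total distance: 43 min.

Maple → Easton → Spruce → Fenby → Ivy → Corby → Maple: 15+10+11+13+5+12 = 66
Maple → Easton → Spruce → Fenby → Corby → Ivy → Maple: 15+10+11+15+5+7 = 63
Maple → Easton → Spruce → Ivy → Fenby → Corby → Maple: 15+10+4+13+15+12 = 69
Maple → Easton → Spruce → Ivy → Corby → Fenby → Maple: 15+10+4+5+15+16 = 65
Maple → Easton → Spruce → Corby → Fenby → Ivy → Maple: 15+10+9+15+13+7 = 69
Maple → Easton → Spruce → Corby → Ivy → Fenby → Maple: 15+10+9+5+13+16 = 68
Maple → Easton → Fenby → Spruce → Ivy → Corby → Maple: 15+1+11+4+5+12 = 48
Maple → Easton → Fenby → Spruce → Corby → Ivy → Maple: 15+1+11+9+5+7 = 48
Maple → Easton → Fenby → Ivy → Spruce → Corby → Maple: 15+1+13+4+9+12 = 54
Maple → Easton → Fenby → Ivy → Corby → Spruce → Maple: 15+1+13+5+9+5 = 48
Maple → Easton → Fenby → Corby → Spruce → Ivy → Maple: 15+1+15+9+4+7 = 51
Maple → Easton → Fenby → Corby → Ivy → Spruce → Maple: 15+1+15+5+4+5 = 45
Maple → Easton → Ivy → Spruce → Fenby → Corby → Maple: 15+12+4+11+15+12 = 69
Maple → Easton → Ivy → Spruce → Corby → Fenby → Maple: 15+12+4+9+15+16 = 71
… (46 more)
Maple → Spruce → Easton → Fenby → Corby → Ivy → Maple: 5+10+1+15+5+7 = 43  ← best
The minimum is 43.
One optimal route: Maple → Spruce → Easton → Fenby → Corby → Ivy → Maple (or its reverse).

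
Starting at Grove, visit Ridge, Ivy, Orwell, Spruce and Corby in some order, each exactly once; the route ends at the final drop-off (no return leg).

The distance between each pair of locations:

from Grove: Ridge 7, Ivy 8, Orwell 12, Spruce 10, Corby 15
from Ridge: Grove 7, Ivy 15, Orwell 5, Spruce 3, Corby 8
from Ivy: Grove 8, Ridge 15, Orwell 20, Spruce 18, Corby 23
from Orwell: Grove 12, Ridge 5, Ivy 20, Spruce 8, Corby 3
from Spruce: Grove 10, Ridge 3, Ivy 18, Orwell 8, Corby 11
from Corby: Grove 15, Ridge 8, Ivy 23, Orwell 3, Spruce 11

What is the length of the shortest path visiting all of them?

There are 5! = 120 possible orderings.
Grove → Ridge → Ivy → Orwell → Spruce → Corby: 7+15+20+8+11 = 61
Grove → Ridge → Ivy → Orwell → Corby → Spruce: 7+15+20+3+11 = 56
Grove → Ridge → Ivy → Spruce → Orwell → Corby: 7+15+18+8+3 = 51
Grove → Ridge → Ivy → Spruce → Corby → Orwell: 7+15+18+11+3 = 54
Grove → Ridge → Ivy → Corby → Orwell → Spruce: 7+15+23+3+8 = 56
Grove → Ridge → Ivy → Corby → Spruce → Orwell: 7+15+23+11+8 = 64
Grove → Ridge → Orwell → Ivy → Spruce → Corby: 7+5+20+18+11 = 61
Grove → Ridge → Orwell → Ivy → Corby → Spruce: 7+5+20+23+11 = 66
Grove → Ridge → Orwell → Spruce → Ivy → Corby: 7+5+8+18+23 = 61
Grove → Ridge → Orwell → Spruce → Corby → Ivy: 7+5+8+11+23 = 54
Grove → Ridge → Orwell → Corby → Ivy → Spruce: 7+5+3+23+18 = 56
Grove → Ridge → Orwell → Corby → Spruce → Ivy: 7+5+3+11+18 = 44
Grove → Ridge → Spruce → Ivy → Orwell → Corby: 7+3+18+20+3 = 51
Grove → Ridge → Spruce → Ivy → Corby → Orwell: 7+3+18+23+3 = 54
… (106 more)
Grove → Ivy → Ridge → Spruce → Orwell → Corby: 8+15+3+8+3 = 37  ← best
The minimum is 37.
One shortest path: Grove → Ivy → Ridge → Spruce → Orwell → Corby.

37 — the minimum one-way total.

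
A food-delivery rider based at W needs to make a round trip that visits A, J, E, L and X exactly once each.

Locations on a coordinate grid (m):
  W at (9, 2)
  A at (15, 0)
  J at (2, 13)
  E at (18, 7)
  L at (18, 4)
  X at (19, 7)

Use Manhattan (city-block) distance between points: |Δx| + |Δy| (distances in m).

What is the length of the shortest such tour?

With 5 stops there are 5!/2 = 60 distinct round trips (a route and its reverse cost the same).
W - A - J - E - L - X - W: 8+26+22+3+4+15 = 78
W - A - J - E - X - L - W: 8+26+22+1+4+11 = 72
W - A - J - L - E - X - W: 8+26+25+3+1+15 = 78
W - A - J - L - X - E - W: 8+26+25+4+1+14 = 78
W - A - J - X - E - L - W: 8+26+23+1+3+11 = 72
W - A - J - X - L - E - W: 8+26+23+4+3+14 = 78
W - A - E - J - L - X - W: 8+10+22+25+4+15 = 84
W - A - E - J - X - L - W: 8+10+22+23+4+11 = 78
W - A - E - L - J - X - W: 8+10+3+25+23+15 = 84
W - A - E - L - X - J - W: 8+10+3+4+23+18 = 66
W - A - E - X - J - L - W: 8+10+1+23+25+11 = 78
W - A - E - X - L - J - W: 8+10+1+4+25+18 = 66
W - A - L - J - E - X - W: 8+7+25+22+1+15 = 78
W - A - L - J - X - E - W: 8+7+25+23+1+14 = 78
… (46 more)
W - A - L - E - X - J - W: 8+7+3+1+23+18 = 60  ← best
The minimum is 60.
One optimal route: W → A → L → E → X → J → W (or its reverse).

Minimum total distance: 60 m.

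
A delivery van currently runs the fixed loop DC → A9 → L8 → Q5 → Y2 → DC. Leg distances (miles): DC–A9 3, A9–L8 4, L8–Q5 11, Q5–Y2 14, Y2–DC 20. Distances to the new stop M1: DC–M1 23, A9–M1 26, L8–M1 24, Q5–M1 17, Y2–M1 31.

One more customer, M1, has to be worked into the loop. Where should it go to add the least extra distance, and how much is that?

Insertion cost between consecutive stops i–j is d(i,M1) + d(M1,j) − d(i,j):
  between DC and A9: 23 + 26 − 3 = 46
  between A9 and L8: 26 + 24 − 4 = 46
  between L8 and Q5: 24 + 17 − 11 = 30
  between Q5 and Y2: 17 + 31 − 14 = 34
  between Y2 and DC: 31 + 23 − 20 = 34
Cheapest insertion is between L8 and Q5, adding 30.
New total = 52 + 30 = 82.

+30 miles — insert M1 between L8 and Q5.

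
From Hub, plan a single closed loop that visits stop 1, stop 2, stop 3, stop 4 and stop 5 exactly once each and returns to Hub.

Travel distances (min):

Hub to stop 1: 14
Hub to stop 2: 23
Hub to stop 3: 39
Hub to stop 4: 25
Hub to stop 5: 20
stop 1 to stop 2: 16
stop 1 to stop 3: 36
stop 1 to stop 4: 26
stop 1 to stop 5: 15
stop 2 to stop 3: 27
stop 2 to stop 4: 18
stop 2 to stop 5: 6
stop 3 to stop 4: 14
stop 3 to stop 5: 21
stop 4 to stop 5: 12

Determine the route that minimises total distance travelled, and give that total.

There are 60 distinct closed tours to check (reversals are equivalent).
Hub - stop 1 - stop 2 - stop 3 - stop 4 - stop 5 - Hub: 14+16+27+14+12+20 = 103
Hub - stop 1 - stop 2 - stop 3 - stop 5 - stop 4 - Hub: 14+16+27+21+12+25 = 115
Hub - stop 1 - stop 2 - stop 4 - stop 3 - stop 5 - Hub: 14+16+18+14+21+20 = 103
Hub - stop 1 - stop 2 - stop 4 - stop 5 - stop 3 - Hub: 14+16+18+12+21+39 = 120
Hub - stop 1 - stop 2 - stop 5 - stop 3 - stop 4 - Hub: 14+16+6+21+14+25 = 96
Hub - stop 1 - stop 2 - stop 5 - stop 4 - stop 3 - Hub: 14+16+6+12+14+39 = 101
Hub - stop 1 - stop 3 - stop 2 - stop 4 - stop 5 - Hub: 14+36+27+18+12+20 = 127
Hub - stop 1 - stop 3 - stop 2 - stop 5 - stop 4 - Hub: 14+36+27+6+12+25 = 120
Hub - stop 1 - stop 3 - stop 4 - stop 2 - stop 5 - Hub: 14+36+14+18+6+20 = 108
Hub - stop 1 - stop 3 - stop 4 - stop 5 - stop 2 - Hub: 14+36+14+12+6+23 = 105
Hub - stop 1 - stop 3 - stop 5 - stop 2 - stop 4 - Hub: 14+36+21+6+18+25 = 120
Hub - stop 1 - stop 3 - stop 5 - stop 4 - stop 2 - Hub: 14+36+21+12+18+23 = 124
Hub - stop 1 - stop 4 - stop 2 - stop 3 - stop 5 - Hub: 14+26+18+27+21+20 = 126
Hub - stop 1 - stop 4 - stop 2 - stop 5 - stop 3 - Hub: 14+26+18+6+21+39 = 124
… (46 more)
The minimum is 96.
One optimal route: Hub → stop 1 → stop 2 → stop 5 → stop 3 → stop 4 → Hub (or its reverse).

Shortest round trip = 96 min.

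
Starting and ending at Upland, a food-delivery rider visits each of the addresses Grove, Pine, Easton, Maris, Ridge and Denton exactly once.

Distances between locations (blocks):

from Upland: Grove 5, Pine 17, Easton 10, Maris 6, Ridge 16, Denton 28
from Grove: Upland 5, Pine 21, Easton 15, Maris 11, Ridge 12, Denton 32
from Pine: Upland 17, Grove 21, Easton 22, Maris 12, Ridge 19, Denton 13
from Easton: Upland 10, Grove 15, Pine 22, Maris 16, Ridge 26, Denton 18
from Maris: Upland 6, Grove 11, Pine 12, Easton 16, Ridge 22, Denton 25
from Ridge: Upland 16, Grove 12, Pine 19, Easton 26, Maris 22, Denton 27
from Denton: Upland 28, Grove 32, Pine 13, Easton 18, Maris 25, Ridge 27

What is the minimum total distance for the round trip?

Upland - Grove - Pine - Easton - Maris - Ridge - Denton - Upland: 5+21+22+16+22+27+28 = 141
Upland - Grove - Pine - Easton - Maris - Denton - Ridge - Upland: 5+21+22+16+25+27+16 = 132
Upland - Grove - Pine - Easton - Ridge - Maris - Denton - Upland: 5+21+22+26+22+25+28 = 149
Upland - Grove - Pine - Easton - Ridge - Denton - Maris - Upland: 5+21+22+26+27+25+6 = 132
Upland - Grove - Pine - Easton - Denton - Maris - Ridge - Upland: 5+21+22+18+25+22+16 = 129
Upland - Grove - Pine - Easton - Denton - Ridge - Maris - Upland: 5+21+22+18+27+22+6 = 121
Upland - Grove - Pine - Maris - Easton - Ridge - Denton - Upland: 5+21+12+16+26+27+28 = 135
Upland - Grove - Pine - Maris - Easton - Denton - Ridge - Upland: 5+21+12+16+18+27+16 = 115
… (352 more)
Upland - Grove - Ridge - Pine - Denton - Easton - Maris - Upland: 5+12+19+13+18+16+6 = 89  ← best
The minimum is 89.
One optimal route: Upland → Grove → Ridge → Pine → Denton → Easton → Maris → Upland (or its reverse).

Shortest round trip = 89 blocks.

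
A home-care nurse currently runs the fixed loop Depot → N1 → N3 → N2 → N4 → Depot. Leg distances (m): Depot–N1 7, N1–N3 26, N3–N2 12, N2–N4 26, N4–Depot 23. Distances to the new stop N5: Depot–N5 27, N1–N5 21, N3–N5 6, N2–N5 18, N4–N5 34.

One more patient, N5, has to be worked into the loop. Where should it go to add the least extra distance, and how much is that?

Adding 1 m by placing N5 on the N1–N3 leg.

Insertion cost between consecutive stops i–j is d(i,N5) + d(N5,j) − d(i,j):
  between Depot and N1: 27 + 21 − 7 = 41
  between N1 and N3: 21 + 6 − 26 = 1
  between N3 and N2: 6 + 18 − 12 = 12
  between N2 and N4: 18 + 34 − 26 = 26
  between N4 and Depot: 34 + 27 − 23 = 38
Cheapest insertion is between N1 and N3, adding 1.
New total = 94 + 1 = 95.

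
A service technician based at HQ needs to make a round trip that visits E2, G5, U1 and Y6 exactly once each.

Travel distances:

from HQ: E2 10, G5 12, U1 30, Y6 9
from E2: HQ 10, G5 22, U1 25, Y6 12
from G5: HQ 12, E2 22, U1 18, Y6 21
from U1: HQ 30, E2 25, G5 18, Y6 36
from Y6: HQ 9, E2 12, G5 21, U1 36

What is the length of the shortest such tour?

Minimum total distance: 76.

With 4 stops there are 4!/2 = 12 distinct round trips (a route and its reverse cost the same).
HQ-E2-G5-U1-Y6-HQ: 10+22+18+36+9 = 95
HQ-E2-G5-Y6-U1-HQ: 10+22+21+36+30 = 119
HQ-E2-U1-G5-Y6-HQ: 10+25+18+21+9 = 83
HQ-E2-U1-Y6-G5-HQ: 10+25+36+21+12 = 104
HQ-E2-Y6-G5-U1-HQ: 10+12+21+18+30 = 91
HQ-E2-Y6-U1-G5-HQ: 10+12+36+18+12 = 88
HQ-G5-E2-U1-Y6-HQ: 12+22+25+36+9 = 104
HQ-G5-E2-Y6-U1-HQ: 12+22+12+36+30 = 112
HQ-G5-U1-E2-Y6-HQ: 12+18+25+12+9 = 76
HQ-G5-Y6-E2-U1-HQ: 12+21+12+25+30 = 100
HQ-U1-E2-G5-Y6-HQ: 30+25+22+21+9 = 107
HQ-U1-G5-E2-Y6-HQ: 30+18+22+12+9 = 91
The minimum is 76.
One optimal route: HQ → G5 → U1 → E2 → Y6 → HQ (or its reverse).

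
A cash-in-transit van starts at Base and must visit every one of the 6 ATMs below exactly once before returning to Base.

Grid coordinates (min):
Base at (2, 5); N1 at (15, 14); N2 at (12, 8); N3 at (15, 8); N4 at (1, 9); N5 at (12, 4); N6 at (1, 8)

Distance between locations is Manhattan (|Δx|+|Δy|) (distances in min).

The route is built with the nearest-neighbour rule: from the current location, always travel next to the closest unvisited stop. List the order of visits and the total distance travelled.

From Base: distances to unvisited — N6=4, N4=5, N5=11, N2=13, N3=16, N1=22. Nearest is N6 (4).
From N6: distances to unvisited — N4=1, N2=11, N3=14, N5=15, N1=20. Nearest is N4 (1).
From N4: distances to unvisited — N2=12, N3=15, N5=16, N1=19. Nearest is N2 (12).
From N2: distances to unvisited — N3=3, N5=4, N1=9. Nearest is N3 (3).
From N3: distances to unvisited — N1=6, N5=7. Nearest is N1 (6).
From N1: distances to unvisited — N5=13. Nearest is N5 (13).
Return N5→Base: 11.
Total = 4 + 1 + 12 + 3 + 6 + 13 + 11 = 50.

Nearest-neighbour total = 50 min; route Base → N6 → N4 → N2 → N3 → N1 → N5 → Base.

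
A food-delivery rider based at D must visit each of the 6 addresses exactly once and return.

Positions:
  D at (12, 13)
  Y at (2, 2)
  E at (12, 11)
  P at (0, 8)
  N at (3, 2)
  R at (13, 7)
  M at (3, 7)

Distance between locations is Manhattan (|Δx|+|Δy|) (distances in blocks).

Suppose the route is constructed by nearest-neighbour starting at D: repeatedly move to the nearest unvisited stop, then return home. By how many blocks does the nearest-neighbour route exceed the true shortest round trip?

Excess over optimum: 2 blocks.

From D: E=2, R=7, M=15, P=17, N=20, Y=21 → choose E (2).
From E: R=5, M=13, P=15, N=18, Y=19 → choose R (5).
From R: M=10, P=14, N=15, Y=16 → choose M (10).
From M: P=4, N=5, Y=6 → choose P (4).
From P: Y=8, N=9 → choose Y (8).
From Y: N=1 → choose N (1).
NN route D → E → R → M → P → Y → N → D costs 50.
Optimal: D → E → P → Y → N → M → R → D costs 48 (by enumerating all 360 distinct tours).
Excess = 50 − 48 = 2.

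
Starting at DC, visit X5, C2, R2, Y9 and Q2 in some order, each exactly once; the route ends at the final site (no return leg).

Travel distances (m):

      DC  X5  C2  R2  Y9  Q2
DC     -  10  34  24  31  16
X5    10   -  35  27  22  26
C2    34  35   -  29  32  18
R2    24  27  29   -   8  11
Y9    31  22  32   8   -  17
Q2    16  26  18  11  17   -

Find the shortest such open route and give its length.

There are 5! = 120 possible orderings.
DC → X5 → C2 → R2 → Y9 → Q2: 10+35+29+8+17 = 99
DC → X5 → C2 → R2 → Q2 → Y9: 10+35+29+11+17 = 102
DC → X5 → C2 → Y9 → R2 → Q2: 10+35+32+8+11 = 96
DC → X5 → C2 → Y9 → Q2 → R2: 10+35+32+17+11 = 105
DC → X5 → C2 → Q2 → R2 → Y9: 10+35+18+11+8 = 82
DC → X5 → C2 → Q2 → Y9 → R2: 10+35+18+17+8 = 88
DC → X5 → R2 → C2 → Y9 → Q2: 10+27+29+32+17 = 115
DC → X5 → R2 → C2 → Q2 → Y9: 10+27+29+18+17 = 101
DC → X5 → R2 → Y9 → C2 → Q2: 10+27+8+32+18 = 95
DC → X5 → R2 → Y9 → Q2 → C2: 10+27+8+17+18 = 80
DC → X5 → R2 → Q2 → C2 → Y9: 10+27+11+18+32 = 98
DC → X5 → R2 → Q2 → Y9 → C2: 10+27+11+17+32 = 97
DC → X5 → Y9 → C2 → R2 → Q2: 10+22+32+29+11 = 104
DC → X5 → Y9 → C2 → Q2 → R2: 10+22+32+18+11 = 93
… (106 more)
DC → X5 → Y9 → R2 → Q2 → C2: 10+22+8+11+18 = 69  ← best
The minimum is 69.
One shortest path: DC → X5 → Y9 → R2 → Q2 → C2.

Minimum one-way distance = 69 m.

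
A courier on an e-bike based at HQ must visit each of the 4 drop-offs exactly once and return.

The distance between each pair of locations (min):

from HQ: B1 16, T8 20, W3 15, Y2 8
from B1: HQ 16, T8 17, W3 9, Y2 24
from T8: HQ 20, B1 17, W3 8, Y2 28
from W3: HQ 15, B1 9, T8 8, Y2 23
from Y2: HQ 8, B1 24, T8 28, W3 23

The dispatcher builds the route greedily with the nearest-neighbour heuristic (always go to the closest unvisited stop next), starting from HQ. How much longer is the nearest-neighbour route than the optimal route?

Excess over optimum: 3 min.

From HQ: Y2=8, W3=15, B1=16, T8=20 → choose Y2 (8).
From Y2: W3=23, B1=24, T8=28 → choose W3 (23).
From W3: T8=8, B1=9 → choose T8 (8).
From T8: B1=17 → choose B1 (17).
NN route HQ → Y2 → W3 → T8 → B1 → HQ costs 72.
Optimal: HQ → B1 → W3 → T8 → Y2 → HQ costs 69 (by enumerating all 12 distinct tours).
Excess = 72 − 69 = 3.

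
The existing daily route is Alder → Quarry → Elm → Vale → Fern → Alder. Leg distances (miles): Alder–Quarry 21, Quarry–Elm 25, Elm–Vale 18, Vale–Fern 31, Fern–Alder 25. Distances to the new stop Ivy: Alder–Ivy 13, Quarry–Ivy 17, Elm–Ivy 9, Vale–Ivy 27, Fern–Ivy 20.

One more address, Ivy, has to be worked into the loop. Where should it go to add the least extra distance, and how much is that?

Insertion cost between consecutive stops i–j is d(i,Ivy) + d(Ivy,j) − d(i,j):
  between Alder and Quarry: 13 + 17 − 21 = 9
  between Quarry and Elm: 17 + 9 − 25 = 1
  between Elm and Vale: 9 + 27 − 18 = 18
  between Vale and Fern: 27 + 20 − 31 = 16
  between Fern and Alder: 20 + 13 − 25 = 8
Cheapest insertion is between Quarry and Elm, adding 1.
New total = 120 + 1 = 121.

+1 miles — insert Ivy between Quarry and Elm.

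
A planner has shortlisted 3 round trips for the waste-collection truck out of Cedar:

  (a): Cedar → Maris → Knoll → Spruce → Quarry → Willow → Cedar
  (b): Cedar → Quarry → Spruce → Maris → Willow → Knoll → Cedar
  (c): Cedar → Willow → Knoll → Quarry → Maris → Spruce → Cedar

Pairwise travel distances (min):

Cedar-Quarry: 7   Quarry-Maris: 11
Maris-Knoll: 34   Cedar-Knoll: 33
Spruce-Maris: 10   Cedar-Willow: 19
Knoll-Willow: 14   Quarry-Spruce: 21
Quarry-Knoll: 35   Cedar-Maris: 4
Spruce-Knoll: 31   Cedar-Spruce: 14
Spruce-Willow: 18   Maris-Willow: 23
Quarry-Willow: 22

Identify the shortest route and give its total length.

(a): 4 + 34 + 31 + 21 + 22 + 19 = 131
(b): 7 + 21 + 10 + 23 + 14 + 33 = 108
(c): 19 + 14 + 35 + 11 + 10 + 14 = 103

103 min — (c) is the shortest.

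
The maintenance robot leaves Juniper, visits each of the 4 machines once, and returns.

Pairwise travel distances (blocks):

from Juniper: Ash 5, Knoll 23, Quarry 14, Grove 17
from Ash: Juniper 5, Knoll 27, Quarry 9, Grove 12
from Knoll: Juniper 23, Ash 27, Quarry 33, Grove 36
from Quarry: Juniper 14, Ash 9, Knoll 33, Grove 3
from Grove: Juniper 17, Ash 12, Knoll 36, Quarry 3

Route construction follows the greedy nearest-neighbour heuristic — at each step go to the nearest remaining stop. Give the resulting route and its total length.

Total distance 76 blocks via the nearest-neighbour route Juniper → Ash → Quarry → Grove → Knoll → Juniper.

At Juniper the remaining stops are Ash 5, Quarry 14, Grove 17, Knoll 23; go to Ash.
At Ash the remaining stops are Quarry 9, Grove 12, Knoll 27; go to Quarry.
At Quarry the remaining stops are Grove 3, Knoll 33; go to Grove.
At Grove the remaining stops are Knoll 36; go to Knoll.
Return Knoll→Juniper: 23.
Total = 5 + 9 + 3 + 36 + 23 = 76.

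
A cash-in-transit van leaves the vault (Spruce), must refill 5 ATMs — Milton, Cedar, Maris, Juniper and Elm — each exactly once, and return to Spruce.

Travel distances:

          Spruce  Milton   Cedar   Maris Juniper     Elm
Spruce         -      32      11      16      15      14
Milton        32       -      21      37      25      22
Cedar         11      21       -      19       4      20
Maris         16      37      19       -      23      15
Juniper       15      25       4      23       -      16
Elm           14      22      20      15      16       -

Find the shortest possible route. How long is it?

93 — the shortest possible round trip.

With 5 stops there are 5!/2 = 60 distinct round trips (a route and its reverse cost the same).
Spruce-Milton-Cedar-Maris-Juniper-Elm-Spruce: 32+21+19+23+16+14 = 125
Spruce-Milton-Cedar-Maris-Elm-Juniper-Spruce: 32+21+19+15+16+15 = 118
Spruce-Milton-Cedar-Juniper-Maris-Elm-Spruce: 32+21+4+23+15+14 = 109
Spruce-Milton-Cedar-Juniper-Elm-Maris-Spruce: 32+21+4+16+15+16 = 104
Spruce-Milton-Cedar-Elm-Maris-Juniper-Spruce: 32+21+20+15+23+15 = 126
Spruce-Milton-Cedar-Elm-Juniper-Maris-Spruce: 32+21+20+16+23+16 = 128
Spruce-Milton-Maris-Cedar-Juniper-Elm-Spruce: 32+37+19+4+16+14 = 122
Spruce-Milton-Maris-Cedar-Elm-Juniper-Spruce: 32+37+19+20+16+15 = 139
Spruce-Milton-Maris-Juniper-Cedar-Elm-Spruce: 32+37+23+4+20+14 = 130
Spruce-Milton-Maris-Juniper-Elm-Cedar-Spruce: 32+37+23+16+20+11 = 139
Spruce-Milton-Maris-Elm-Cedar-Juniper-Spruce: 32+37+15+20+4+15 = 123
Spruce-Milton-Maris-Elm-Juniper-Cedar-Spruce: 32+37+15+16+4+11 = 115
Spruce-Milton-Juniper-Cedar-Maris-Elm-Spruce: 32+25+4+19+15+14 = 109
Spruce-Milton-Juniper-Cedar-Elm-Maris-Spruce: 32+25+4+20+15+16 = 112
… (46 more)
Spruce-Cedar-Juniper-Milton-Elm-Maris-Spruce: 11+4+25+22+15+16 = 93  ← best
The minimum is 93.
One optimal route: Spruce → Cedar → Juniper → Milton → Elm → Maris → Spruce (or its reverse).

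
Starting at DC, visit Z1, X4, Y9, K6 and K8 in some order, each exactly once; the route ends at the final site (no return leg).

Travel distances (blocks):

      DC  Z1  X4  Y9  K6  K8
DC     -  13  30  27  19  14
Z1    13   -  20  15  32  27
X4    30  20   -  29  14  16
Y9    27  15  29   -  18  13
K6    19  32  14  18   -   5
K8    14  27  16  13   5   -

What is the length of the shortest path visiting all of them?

There are 5! = 120 possible orderings.
DC→Z1→X4→Y9→K6→K8: 13+20+29+18+5 = 85
DC→Z1→X4→Y9→K8→K6: 13+20+29+13+5 = 80
DC→Z1→X4→K6→Y9→K8: 13+20+14+18+13 = 78
DC→Z1→X4→K6→K8→Y9: 13+20+14+5+13 = 65
DC→Z1→X4→K8→Y9→K6: 13+20+16+13+18 = 80
DC→Z1→X4→K8→K6→Y9: 13+20+16+5+18 = 72
DC→Z1→Y9→X4→K6→K8: 13+15+29+14+5 = 76
DC→Z1→Y9→X4→K8→K6: 13+15+29+16+5 = 78
DC→Z1→Y9→K6→X4→K8: 13+15+18+14+16 = 76
DC→Z1→Y9→K6→K8→X4: 13+15+18+5+16 = 67
DC→Z1→Y9→K8→X4→K6: 13+15+13+16+14 = 71
DC→Z1→Y9→K8→K6→X4: 13+15+13+5+14 = 60
DC→Z1→K6→X4→Y9→K8: 13+32+14+29+13 = 101
DC→Z1→K6→X4→K8→Y9: 13+32+14+16+13 = 88
… (106 more)
The minimum is 60.
One shortest path: DC → Z1 → Y9 → K8 → K6 → X4.

60 blocks — the minimum one-way total.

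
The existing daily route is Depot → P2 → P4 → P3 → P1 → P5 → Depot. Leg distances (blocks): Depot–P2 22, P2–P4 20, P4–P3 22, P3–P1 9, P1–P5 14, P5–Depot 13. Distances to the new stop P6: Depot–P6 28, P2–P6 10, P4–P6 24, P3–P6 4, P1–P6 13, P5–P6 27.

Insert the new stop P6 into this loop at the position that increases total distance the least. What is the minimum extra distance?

Insertion cost between consecutive stops i–j is d(i,P6) + d(P6,j) − d(i,j):
  between Depot and P2: 28 + 10 − 22 = 16
  between P2 and P4: 10 + 24 − 20 = 14
  between P4 and P3: 24 + 4 − 22 = 6
  between P3 and P1: 4 + 13 − 9 = 8
  between P1 and P5: 13 + 27 − 14 = 26
  between P5 and Depot: 27 + 28 − 13 = 42
Cheapest insertion is between P4 and P3, adding 6.
New total = 100 + 6 = 106.

Minimum extra distance: 6 blocks, inserting P6 between P4 and P3.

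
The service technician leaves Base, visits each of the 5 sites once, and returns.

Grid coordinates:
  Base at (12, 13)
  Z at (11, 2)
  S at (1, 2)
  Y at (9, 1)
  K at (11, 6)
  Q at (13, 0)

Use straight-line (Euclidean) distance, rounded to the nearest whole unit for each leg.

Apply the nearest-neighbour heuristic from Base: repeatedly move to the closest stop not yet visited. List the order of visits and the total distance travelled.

Nearest-neighbour total = 45; route Base → K → Z → Y → Q → S → Base.

Base → [K:7 / Z:11 / Y:12 / Q:13 / S:16] → K (7)
K → [Z:4 / Y:5 / Q:6 / S:11] → Z (4)
Z → [Y:2 / Q:3 / S:10] → Y (2)
Y → [Q:4 / S:8] → Q (4)
Q → [S:12] → S (12)
Return S→Base: 16.
Total = 7 + 4 + 2 + 4 + 12 + 16 = 45.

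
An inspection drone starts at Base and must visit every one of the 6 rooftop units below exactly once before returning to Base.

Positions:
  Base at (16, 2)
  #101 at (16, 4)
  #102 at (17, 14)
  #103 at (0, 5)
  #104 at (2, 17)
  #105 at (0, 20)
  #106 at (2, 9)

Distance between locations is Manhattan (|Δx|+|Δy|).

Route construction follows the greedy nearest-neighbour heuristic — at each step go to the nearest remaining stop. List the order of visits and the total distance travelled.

At Base the remaining stops are #101 2, #102 13, #103 19, #106 21, #104 29, #105 34; go to #101.
At #101 the remaining stops are #102 11, #103 17, #106 19, #104 27, #105 32; go to #102.
At #102 the remaining stops are #104 18, #106 20, #105 23, #103 26; go to #104.
At #104 the remaining stops are #105 5, #106 8, #103 14; go to #105.
At #105 the remaining stops are #106 13, #103 15; go to #106.
At #106 the remaining stops are #103 6; go to #103.
Return #103→Base: 19.
Total = 2 + 11 + 18 + 5 + 13 + 6 + 19 = 74.

Nearest-neighbour total = 74; route Base → #101 → #102 → #104 → #105 → #106 → #103 → Base.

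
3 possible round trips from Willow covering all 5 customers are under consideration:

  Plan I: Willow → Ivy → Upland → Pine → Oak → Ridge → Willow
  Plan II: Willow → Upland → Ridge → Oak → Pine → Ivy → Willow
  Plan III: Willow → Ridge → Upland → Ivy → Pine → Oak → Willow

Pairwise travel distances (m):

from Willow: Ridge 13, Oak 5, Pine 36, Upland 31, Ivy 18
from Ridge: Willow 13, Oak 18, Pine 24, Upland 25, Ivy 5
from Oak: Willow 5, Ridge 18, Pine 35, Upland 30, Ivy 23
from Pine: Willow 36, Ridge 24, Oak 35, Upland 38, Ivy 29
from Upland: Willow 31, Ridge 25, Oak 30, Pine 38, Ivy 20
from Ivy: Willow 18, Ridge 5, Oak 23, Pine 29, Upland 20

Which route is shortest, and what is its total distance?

127 m — Plan III is the shortest.

Plan I: 18 + 20 + 38 + 35 + 18 + 13 = 142
Plan II: 31 + 25 + 18 + 35 + 29 + 18 = 156
Plan III: 13 + 25 + 20 + 29 + 35 + 5 = 127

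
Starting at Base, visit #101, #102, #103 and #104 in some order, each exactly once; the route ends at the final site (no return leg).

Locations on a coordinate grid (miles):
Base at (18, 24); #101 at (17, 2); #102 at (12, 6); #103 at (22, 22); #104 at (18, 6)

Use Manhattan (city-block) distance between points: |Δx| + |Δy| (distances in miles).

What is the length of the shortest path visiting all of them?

Shortest open route: 40 miles.

There are 4! = 24 possible orderings.
Base - #101 - #102 - #103 - #104: 23+9+26+20 = 78
Base - #101 - #102 - #104 - #103: 23+9+6+20 = 58
Base - #101 - #103 - #102 - #104: 23+25+26+6 = 80
Base - #101 - #103 - #104 - #102: 23+25+20+6 = 74
Base - #101 - #104 - #102 - #103: 23+5+6+26 = 60
Base - #101 - #104 - #103 - #102: 23+5+20+26 = 74
Base - #102 - #101 - #103 - #104: 24+9+25+20 = 78
Base - #102 - #101 - #104 - #103: 24+9+5+20 = 58
Base - #102 - #103 - #101 - #104: 24+26+25+5 = 80
Base - #102 - #103 - #104 - #101: 24+26+20+5 = 75
Base - #102 - #104 - #101 - #103: 24+6+5+25 = 60
Base - #102 - #104 - #103 - #101: 24+6+20+25 = 75
Base - #103 - #101 - #102 - #104: 6+25+9+6 = 46
Base - #103 - #101 - #104 - #102: 6+25+5+6 = 42
… (10 more)
Base - #103 - #104 - #101 - #102: 6+20+5+9 = 40  ← best
The minimum is 40.
One shortest path: Base → #103 → #104 → #101 → #102.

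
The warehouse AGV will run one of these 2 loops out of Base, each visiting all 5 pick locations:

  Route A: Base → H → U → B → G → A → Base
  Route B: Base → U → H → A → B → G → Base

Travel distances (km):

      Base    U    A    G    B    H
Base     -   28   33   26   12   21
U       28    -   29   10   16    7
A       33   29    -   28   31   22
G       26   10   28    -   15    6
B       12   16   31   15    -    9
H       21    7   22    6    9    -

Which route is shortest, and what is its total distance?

Route A: 21 + 7 + 16 + 15 + 28 + 33 = 120
Route B: 28 + 7 + 22 + 31 + 15 + 26 = 129

Shortest is Route A, total 120 km.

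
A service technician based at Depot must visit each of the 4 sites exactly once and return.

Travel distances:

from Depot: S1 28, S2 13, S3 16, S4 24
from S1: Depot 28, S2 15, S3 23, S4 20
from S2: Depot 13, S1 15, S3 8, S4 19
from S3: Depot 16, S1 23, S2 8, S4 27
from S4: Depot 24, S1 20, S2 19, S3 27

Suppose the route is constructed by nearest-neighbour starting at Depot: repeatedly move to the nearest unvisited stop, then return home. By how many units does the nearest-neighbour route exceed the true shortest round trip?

5 longer than the optimal tour.

Depot: S2=13, S3=16, S4=24, S1=28 ⇒ S2
S2: S3=8, S1=15, S4=19 ⇒ S3
S3: S1=23, S4=27 ⇒ S1
S1: S4=20 ⇒ S4
NN route Depot → S2 → S3 → S1 → S4 → Depot costs 88.
Optimal: Depot → S3 → S2 → S1 → S4 → Depot costs 83 (by enumerating all 12 distinct tours).
Excess = 88 − 83 = 5.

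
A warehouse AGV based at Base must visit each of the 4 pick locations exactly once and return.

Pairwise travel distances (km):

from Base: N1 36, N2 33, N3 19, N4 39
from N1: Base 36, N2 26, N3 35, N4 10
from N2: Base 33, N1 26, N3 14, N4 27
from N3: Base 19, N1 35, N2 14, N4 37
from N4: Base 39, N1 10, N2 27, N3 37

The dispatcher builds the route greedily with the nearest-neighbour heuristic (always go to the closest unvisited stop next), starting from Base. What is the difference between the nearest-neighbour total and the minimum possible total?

The nearest-neighbour route is 2 km longer than optimal.

Base: N3=19, N2=33, N1=36, N4=39 ⇒ N3
N3: N2=14, N1=35, N4=37 ⇒ N2
N2: N1=26, N4=27 ⇒ N1
N1: N4=10 ⇒ N4
NN route Base → N3 → N2 → N1 → N4 → Base costs 108.
Optimal: Base → N1 → N4 → N2 → N3 → Base costs 106 (by enumerating all 12 distinct tours).
Excess = 108 − 106 = 2.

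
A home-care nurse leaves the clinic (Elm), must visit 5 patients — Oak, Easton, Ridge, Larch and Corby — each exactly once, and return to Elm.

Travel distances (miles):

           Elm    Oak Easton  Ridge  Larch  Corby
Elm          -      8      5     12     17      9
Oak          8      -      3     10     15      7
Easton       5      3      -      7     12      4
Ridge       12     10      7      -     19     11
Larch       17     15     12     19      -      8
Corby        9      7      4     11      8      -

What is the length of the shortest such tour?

54 miles — the shortest possible round trip.

With 5 stops there are 5!/2 = 60 distinct round trips (a route and its reverse cost the same).
Elm - Oak - Easton - Ridge - Larch - Corby - Elm: 8+3+7+19+8+9 = 54
Elm - Oak - Easton - Ridge - Corby - Larch - Elm: 8+3+7+11+8+17 = 54
Elm - Oak - Easton - Larch - Ridge - Corby - Elm: 8+3+12+19+11+9 = 62
Elm - Oak - Easton - Larch - Corby - Ridge - Elm: 8+3+12+8+11+12 = 54
Elm - Oak - Easton - Corby - Ridge - Larch - Elm: 8+3+4+11+19+17 = 62
Elm - Oak - Easton - Corby - Larch - Ridge - Elm: 8+3+4+8+19+12 = 54
Elm - Oak - Ridge - Easton - Larch - Corby - Elm: 8+10+7+12+8+9 = 54
Elm - Oak - Ridge - Easton - Corby - Larch - Elm: 8+10+7+4+8+17 = 54
Elm - Oak - Ridge - Larch - Easton - Corby - Elm: 8+10+19+12+4+9 = 62
Elm - Oak - Ridge - Larch - Corby - Easton - Elm: 8+10+19+8+4+5 = 54
Elm - Oak - Ridge - Corby - Easton - Larch - Elm: 8+10+11+4+12+17 = 62
Elm - Oak - Ridge - Corby - Larch - Easton - Elm: 8+10+11+8+12+5 = 54
Elm - Oak - Larch - Easton - Ridge - Corby - Elm: 8+15+12+7+11+9 = 62
Elm - Oak - Larch - Easton - Corby - Ridge - Elm: 8+15+12+4+11+12 = 62
… (46 more)
The minimum is 54.
One optimal route: Elm → Oak → Easton → Ridge → Larch → Corby → Elm (or its reverse).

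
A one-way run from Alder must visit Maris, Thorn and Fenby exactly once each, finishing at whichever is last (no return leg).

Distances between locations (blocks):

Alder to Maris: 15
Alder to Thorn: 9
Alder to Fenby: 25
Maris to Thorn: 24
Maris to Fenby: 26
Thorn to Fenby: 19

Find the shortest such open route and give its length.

Shortest open route: 54 blocks.

There are 3! = 6 possible orderings.
Alder - Maris - Thorn - Fenby: 15+24+19 = 58
Alder - Maris - Fenby - Thorn: 15+26+19 = 60
Alder - Thorn - Maris - Fenby: 9+24+26 = 59
Alder - Thorn - Fenby - Maris: 9+19+26 = 54
Alder - Fenby - Maris - Thorn: 25+26+24 = 75
Alder - Fenby - Thorn - Maris: 25+19+24 = 68
The minimum is 54.
One shortest path: Alder → Thorn → Fenby → Maris.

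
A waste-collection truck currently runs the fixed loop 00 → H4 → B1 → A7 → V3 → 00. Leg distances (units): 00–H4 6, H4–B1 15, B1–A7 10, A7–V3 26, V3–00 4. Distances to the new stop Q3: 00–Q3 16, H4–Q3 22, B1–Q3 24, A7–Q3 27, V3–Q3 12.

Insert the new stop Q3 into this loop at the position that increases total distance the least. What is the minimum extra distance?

Insertion cost between consecutive stops i–j is d(i,Q3) + d(Q3,j) − d(i,j):
  between 00 and H4: 16 + 22 − 6 = 32
  between H4 and B1: 22 + 24 − 15 = 31
  between B1 and A7: 24 + 27 − 10 = 41
  between A7 and V3: 27 + 12 − 26 = 13
  between V3 and 00: 12 + 16 − 4 = 24
Cheapest insertion is between A7 and V3, adding 13.
New total = 61 + 13 = 74.

+13 — insert Q3 between A7 and V3.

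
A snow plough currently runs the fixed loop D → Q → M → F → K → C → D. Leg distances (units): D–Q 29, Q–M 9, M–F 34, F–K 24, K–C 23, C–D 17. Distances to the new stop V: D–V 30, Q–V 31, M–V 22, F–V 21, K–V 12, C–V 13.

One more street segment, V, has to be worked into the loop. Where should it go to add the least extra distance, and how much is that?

Minimum extra distance: 2, inserting V between K and C.

Insertion cost between consecutive stops i–j is d(i,V) + d(V,j) − d(i,j):
  between D and Q: 30 + 31 − 29 = 32
  between Q and M: 31 + 22 − 9 = 44
  between M and F: 22 + 21 − 34 = 9
  between F and K: 21 + 12 − 24 = 9
  between K and C: 12 + 13 − 23 = 2
  between C and D: 13 + 30 − 17 = 26
Cheapest insertion is between K and C, adding 2.
New total = 136 + 2 = 138.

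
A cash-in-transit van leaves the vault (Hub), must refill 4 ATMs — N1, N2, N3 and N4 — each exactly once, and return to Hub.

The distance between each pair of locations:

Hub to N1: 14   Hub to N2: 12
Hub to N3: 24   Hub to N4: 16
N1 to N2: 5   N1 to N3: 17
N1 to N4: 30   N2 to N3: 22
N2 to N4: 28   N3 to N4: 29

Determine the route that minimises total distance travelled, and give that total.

With 4 stops there are 4!/2 = 12 distinct round trips (a route and its reverse cost the same).
Hub-N1-N2-N3-N4-Hub: 14+5+22+29+16 = 86
Hub-N1-N2-N4-N3-Hub: 14+5+28+29+24 = 100
Hub-N1-N3-N2-N4-Hub: 14+17+22+28+16 = 97
Hub-N1-N3-N4-N2-Hub: 14+17+29+28+12 = 100
Hub-N1-N4-N2-N3-Hub: 14+30+28+22+24 = 118
Hub-N1-N4-N3-N2-Hub: 14+30+29+22+12 = 107
Hub-N2-N1-N3-N4-Hub: 12+5+17+29+16 = 79
Hub-N2-N1-N4-N3-Hub: 12+5+30+29+24 = 100
Hub-N2-N3-N1-N4-Hub: 12+22+17+30+16 = 97
Hub-N2-N4-N1-N3-Hub: 12+28+30+17+24 = 111
Hub-N3-N1-N2-N4-Hub: 24+17+5+28+16 = 90
Hub-N3-N2-N1-N4-Hub: 24+22+5+30+16 = 97
The minimum is 79.
One optimal route: Hub → N2 → N1 → N3 → N4 → Hub (or its reverse).

79 — the shortest possible round trip.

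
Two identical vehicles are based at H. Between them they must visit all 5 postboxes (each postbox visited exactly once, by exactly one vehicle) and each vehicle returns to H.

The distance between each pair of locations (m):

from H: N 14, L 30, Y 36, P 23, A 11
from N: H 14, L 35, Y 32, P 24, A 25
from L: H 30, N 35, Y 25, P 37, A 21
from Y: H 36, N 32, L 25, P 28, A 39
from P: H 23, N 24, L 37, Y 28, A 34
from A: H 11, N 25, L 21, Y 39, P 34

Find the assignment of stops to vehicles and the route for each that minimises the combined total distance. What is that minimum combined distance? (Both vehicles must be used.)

Minimum combined distance: 136 m.

There are 2^4 − 1 = 15 ways to divide the 5 stops into two non-empty groups. For each, the best each vehicle can do is its own shortest tour through its group:
  {N} + {L, Y, P, A}: 28 + 108 = 136
  {L} + {N, Y, P, A}: 60 + 116 = 176
  {N, L} + {Y, P, A}: 79 + 101 = 180
  {Y} + {N, L, P, A}: 72 + 107 = 179
  {N, Y} + {L, P, A}: 82 + 92 = 174
  {L, Y} + {N, P, A}: 91 + 83 = 174
  … (15 splits in total)
Best: vehicle 1 H → N → H = 28; vehicle 2 H → P → Y → L → A → H = 108; combined 136.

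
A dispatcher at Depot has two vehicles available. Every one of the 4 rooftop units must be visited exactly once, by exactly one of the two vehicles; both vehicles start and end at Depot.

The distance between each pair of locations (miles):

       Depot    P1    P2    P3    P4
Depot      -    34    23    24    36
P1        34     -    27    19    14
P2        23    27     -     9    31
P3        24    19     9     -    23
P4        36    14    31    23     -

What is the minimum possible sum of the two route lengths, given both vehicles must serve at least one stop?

There are 2^3 − 1 = 7 ways to divide the 4 stops into two non-empty groups. For each, the best each vehicle can do is its own shortest tour through its group:
  {P1} + {P2, P3, P4}: 68 + 91 = 159
  {P2} + {P1, P3, P4}: 46 + 93 = 139
  {P1, P2} + {P3, P4}: 84 + 83 = 167
  {P3} + {P1, P2, P4}: 48 + 100 = 148
  {P1, P3} + {P2, P4}: 77 + 90 = 167
  {P2, P3} + {P1, P4}: 56 + 84 = 140
  … (7 splits in total)
Best: vehicle 1 Depot → P2 → Depot = 46; vehicle 2 Depot → P3 → P1 → P4 → Depot = 93; combined 139.

Minimum combined distance: 139 miles.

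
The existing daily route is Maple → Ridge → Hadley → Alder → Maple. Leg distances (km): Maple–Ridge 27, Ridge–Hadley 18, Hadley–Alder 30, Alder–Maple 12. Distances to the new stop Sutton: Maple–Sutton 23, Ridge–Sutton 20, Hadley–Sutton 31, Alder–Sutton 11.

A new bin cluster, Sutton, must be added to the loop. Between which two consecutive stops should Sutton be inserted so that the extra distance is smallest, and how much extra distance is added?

Adding 12 km by placing Sutton on the Hadley–Alder leg.

Insertion cost between consecutive stops i–j is d(i,Sutton) + d(Sutton,j) − d(i,j):
  between Maple and Ridge: 23 + 20 − 27 = 16
  between Ridge and Hadley: 20 + 31 − 18 = 33
  between Hadley and Alder: 31 + 11 − 30 = 12
  between Alder and Maple: 11 + 23 − 12 = 22
Cheapest insertion is between Hadley and Alder, adding 12.
New total = 87 + 12 = 99.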